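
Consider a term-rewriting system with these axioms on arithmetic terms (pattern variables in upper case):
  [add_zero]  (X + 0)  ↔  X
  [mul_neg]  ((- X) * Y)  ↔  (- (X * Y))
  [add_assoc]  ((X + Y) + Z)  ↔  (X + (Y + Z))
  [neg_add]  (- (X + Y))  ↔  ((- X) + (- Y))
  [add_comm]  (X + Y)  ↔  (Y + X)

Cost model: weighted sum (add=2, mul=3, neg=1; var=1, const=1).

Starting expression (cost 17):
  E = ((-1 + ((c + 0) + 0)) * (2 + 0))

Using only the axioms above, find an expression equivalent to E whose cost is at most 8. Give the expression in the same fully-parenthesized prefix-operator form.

((-1 + c) * 2)   [cost 8]

(1) (c + 0)  =[add_zero →]=  c    ⊢ ((-1 + (c + 0)) * (2 + 0))
(2) (c + 0)  =[add_zero →]=  c    ⊢ ((-1 + c) * (2 + 0))
(3) (2 + 0)  =[add_zero →]=  2    ⊢ cost 8, within 8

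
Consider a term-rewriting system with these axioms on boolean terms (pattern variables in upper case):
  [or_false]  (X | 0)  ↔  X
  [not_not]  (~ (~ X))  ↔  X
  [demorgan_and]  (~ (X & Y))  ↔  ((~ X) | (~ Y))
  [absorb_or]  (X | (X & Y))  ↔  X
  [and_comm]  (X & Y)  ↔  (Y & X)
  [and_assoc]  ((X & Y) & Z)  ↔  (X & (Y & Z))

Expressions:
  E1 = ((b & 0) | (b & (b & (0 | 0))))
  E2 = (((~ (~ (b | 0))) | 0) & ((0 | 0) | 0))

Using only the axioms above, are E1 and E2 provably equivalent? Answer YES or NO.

step 1: or_false (→) rewrites (0 | 0) into 0, now ((b & 0) | (b & (b & 0)))
step 2: and_comm (→) rewrites (b & (b & 0)) into ((b & 0) & b), now ((b & 0) | ((b & 0) & b))
step 3: absorb_or (→) rewrites ((b & 0) | ((b & 0) & b)) into (b & 0)
step 4: not_not (←) rewrites b into (~ (~ b)), now ((~ (~ b)) & 0)
step 5: or_false (←) rewrites 0 into (0 | 0), now ((~ (~ b)) & (0 | 0))
step 6: or_false (←) rewrites (~ (~ b)) into ((~ (~ b)) | 0), now (((~ (~ b)) | 0) & (0 | 0))
step 7: or_false (←) rewrites 0 into (0 | 0), now (((~ (~ b)) | 0) & ((0 | 0) | 0))
step 8: or_false (←) rewrites b into (b | 0), which is E2

YES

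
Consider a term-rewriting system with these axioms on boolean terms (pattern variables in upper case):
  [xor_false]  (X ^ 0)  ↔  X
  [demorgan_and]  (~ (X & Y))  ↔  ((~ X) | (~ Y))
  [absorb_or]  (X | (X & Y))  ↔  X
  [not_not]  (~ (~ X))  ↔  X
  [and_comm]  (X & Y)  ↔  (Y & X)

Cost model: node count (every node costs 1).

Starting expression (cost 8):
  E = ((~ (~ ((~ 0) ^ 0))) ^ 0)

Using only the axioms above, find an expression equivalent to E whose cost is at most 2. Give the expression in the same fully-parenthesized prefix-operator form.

(~ 0)   [cost 2]

(1) ((~ (~ ((~ 0) ^ 0))) ^ 0)  =[xor_false →]=  (~ (~ ((~ 0) ^ 0)))
(2) (~ (~ ((~ 0) ^ 0)))  =[not_not →]=  ((~ 0) ^ 0)
(3) ((~ 0) ^ 0)  =[xor_false →]=  (~ 0)    ⊢ cost 2, within 2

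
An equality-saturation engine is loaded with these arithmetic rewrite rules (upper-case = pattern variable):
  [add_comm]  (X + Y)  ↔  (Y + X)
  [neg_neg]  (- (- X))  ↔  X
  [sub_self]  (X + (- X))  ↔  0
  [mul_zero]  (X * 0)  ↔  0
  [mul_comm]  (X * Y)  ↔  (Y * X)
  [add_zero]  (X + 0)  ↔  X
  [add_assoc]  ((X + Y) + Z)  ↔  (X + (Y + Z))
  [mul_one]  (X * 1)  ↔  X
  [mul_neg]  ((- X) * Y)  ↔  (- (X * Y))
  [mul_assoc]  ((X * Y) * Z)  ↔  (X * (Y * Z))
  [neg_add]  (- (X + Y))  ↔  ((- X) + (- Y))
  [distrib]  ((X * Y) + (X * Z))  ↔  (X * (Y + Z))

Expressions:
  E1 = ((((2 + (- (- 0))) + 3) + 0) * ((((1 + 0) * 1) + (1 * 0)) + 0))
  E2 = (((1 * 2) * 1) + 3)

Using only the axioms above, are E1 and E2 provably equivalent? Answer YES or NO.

(1) (((2 + (- (- 0))) + 3) + 0)  =[add_zero →]=  ((2 + (- (- 0))) + 3)    ⊢ (((2 + (- (- 0))) + 3) * ((((1 + 0) * 1) + (1 * 0)) + 0))
(2) (- (- 0))  =[neg_neg →]=  0    ⊢ (((2 + 0) + 3) * ((((1 + 0) * 1) + (1 * 0)) + 0))
(3) (1 + 0)  =[add_zero →]=  1    ⊢ (((2 + 0) + 3) * (((1 * 1) + (1 * 0)) + 0))
(4) ((1 * 1) + (1 * 0))  =[distrib →]=  (1 * (1 + 0))    ⊢ (((2 + 0) + 3) * ((1 * (1 + 0)) + 0))
(5) (1 + 0)  =[add_zero →]=  1    ⊢ (((2 + 0) + 3) * ((1 * 1) + 0))
(6) ((1 * 1) + 0)  =[add_zero →]=  (1 * 1)    ⊢ (((2 + 0) + 3) * (1 * 1))
(7) (2 + 0)  =[add_zero →]=  2    ⊢ ((2 + 3) * (1 * 1))
(8) (1 * 1)  =[mul_one →]=  1    ⊢ ((2 + 3) * 1)
(9) ((2 + 3) * 1)  =[mul_one →]=  (2 + 3)
(10) 2  =[mul_one ←]=  (2 * 1)    ⊢ ((2 * 1) + 3)
(11) (2 * 1)  =[mul_comm →]=  (1 * 2)    ⊢ ((1 * 2) + 3)
(12) (1 * 2)  =[mul_one ←]=  ((1 * 2) * 1)    ⊢ E2

YES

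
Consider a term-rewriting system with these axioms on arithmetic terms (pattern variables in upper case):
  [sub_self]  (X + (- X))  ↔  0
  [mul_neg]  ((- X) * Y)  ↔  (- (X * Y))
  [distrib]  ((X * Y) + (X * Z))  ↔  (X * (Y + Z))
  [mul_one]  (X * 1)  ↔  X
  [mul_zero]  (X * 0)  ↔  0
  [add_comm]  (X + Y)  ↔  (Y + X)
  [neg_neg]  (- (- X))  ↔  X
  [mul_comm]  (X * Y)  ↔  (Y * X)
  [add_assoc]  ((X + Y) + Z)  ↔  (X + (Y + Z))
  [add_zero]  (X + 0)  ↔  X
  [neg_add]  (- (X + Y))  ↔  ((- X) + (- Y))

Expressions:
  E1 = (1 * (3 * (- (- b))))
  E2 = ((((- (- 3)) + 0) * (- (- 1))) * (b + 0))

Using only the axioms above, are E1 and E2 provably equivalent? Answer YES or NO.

YES

(1) (- (- b))  =[neg_neg →]=  b    ⊢ (1 * (3 * b))
(2) (1 * (3 * b))  =[mul_comm →]=  ((3 * b) * 1)
(3) ((3 * b) * 1)  =[mul_one →]=  (3 * b)
(4) 3  =[neg_neg ←]=  (- (- 3))    ⊢ ((- (- 3)) * b)
(5) (- (- 3))  =[mul_one ←]=  ((- (- 3)) * 1)    ⊢ (((- (- 3)) * 1) * b)
(6) 1  =[neg_neg ←]=  (- (- 1))    ⊢ (((- (- 3)) * (- (- 1))) * b)
(7) b  =[add_zero ←]=  (b + 0)    ⊢ (((- (- 3)) * (- (- 1))) * (b + 0))
(8) (- (- 3))  =[add_zero ←]=  ((- (- 3)) + 0)    ⊢ E2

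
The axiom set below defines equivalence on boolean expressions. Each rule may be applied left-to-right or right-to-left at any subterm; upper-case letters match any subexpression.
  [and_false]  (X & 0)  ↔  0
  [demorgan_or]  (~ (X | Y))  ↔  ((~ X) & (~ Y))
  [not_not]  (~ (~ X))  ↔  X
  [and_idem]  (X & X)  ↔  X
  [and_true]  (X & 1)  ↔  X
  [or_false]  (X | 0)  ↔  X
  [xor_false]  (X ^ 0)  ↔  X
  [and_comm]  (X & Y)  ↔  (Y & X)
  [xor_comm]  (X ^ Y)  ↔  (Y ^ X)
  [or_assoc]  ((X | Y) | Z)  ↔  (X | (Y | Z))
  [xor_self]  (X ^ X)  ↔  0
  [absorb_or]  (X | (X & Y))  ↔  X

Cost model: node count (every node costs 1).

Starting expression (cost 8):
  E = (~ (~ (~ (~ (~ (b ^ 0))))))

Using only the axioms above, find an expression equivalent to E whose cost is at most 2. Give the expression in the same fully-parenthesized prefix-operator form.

(~ b)   [cost 2]

(1) (~ (~ (~ (b ^ 0))))  =[not_not →]=  (~ (b ^ 0))    ⊢ (~ (~ (~ (b ^ 0))))
(2) (b ^ 0)  =[xor_false →]=  b    ⊢ (~ (~ (~ b)))
(3) (~ (~ (~ b)))  =[not_not →]=  (~ b)    ⊢ cost 2, within 2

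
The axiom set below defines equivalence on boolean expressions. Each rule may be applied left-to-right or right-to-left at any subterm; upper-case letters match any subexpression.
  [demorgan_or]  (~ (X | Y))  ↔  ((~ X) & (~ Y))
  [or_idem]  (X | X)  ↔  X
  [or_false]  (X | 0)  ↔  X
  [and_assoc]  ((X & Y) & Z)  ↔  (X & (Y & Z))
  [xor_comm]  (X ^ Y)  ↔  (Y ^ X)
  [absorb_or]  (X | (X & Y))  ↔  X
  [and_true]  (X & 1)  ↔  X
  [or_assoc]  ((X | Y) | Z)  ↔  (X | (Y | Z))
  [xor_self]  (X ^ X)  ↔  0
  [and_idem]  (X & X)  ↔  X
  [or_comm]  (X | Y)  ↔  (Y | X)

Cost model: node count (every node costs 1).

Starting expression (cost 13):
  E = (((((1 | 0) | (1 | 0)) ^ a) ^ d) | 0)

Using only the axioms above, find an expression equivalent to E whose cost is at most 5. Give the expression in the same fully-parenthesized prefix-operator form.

step 1: or_false (→) rewrites (((((1 | 0) | (1 | 0)) ^ a) ^ d) | 0) into ((((1 | 0) | (1 | 0)) ^ a) ^ d)
step 2: or_idem (→) rewrites ((1 | 0) | (1 | 0)) into (1 | 0), now (((1 | 0) ^ a) ^ d)
step 3: or_false (→) rewrites (1 | 0) into 1, reaching cost 5 (bound 5)

((1 ^ a) ^ d)   [cost 5]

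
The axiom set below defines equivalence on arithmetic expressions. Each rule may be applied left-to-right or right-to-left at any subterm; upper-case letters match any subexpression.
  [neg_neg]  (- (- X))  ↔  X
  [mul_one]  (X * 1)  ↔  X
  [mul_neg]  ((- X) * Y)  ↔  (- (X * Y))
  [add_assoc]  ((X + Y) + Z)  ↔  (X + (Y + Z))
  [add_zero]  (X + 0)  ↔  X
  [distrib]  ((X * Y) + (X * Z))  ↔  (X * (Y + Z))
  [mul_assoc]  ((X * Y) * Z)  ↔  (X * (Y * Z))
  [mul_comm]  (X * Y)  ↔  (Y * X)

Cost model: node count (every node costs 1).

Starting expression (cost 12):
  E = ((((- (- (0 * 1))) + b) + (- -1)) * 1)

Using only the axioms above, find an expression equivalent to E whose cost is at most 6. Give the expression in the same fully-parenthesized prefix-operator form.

((0 + b) + (- -1))   [cost 6]

(1) ((((- (- (0 * 1))) + b) + (- -1)) * 1)  =[mul_one →]=  (((- (- (0 * 1))) + b) + (- -1))
(2) (0 * 1)  =[mul_one →]=  0    ⊢ (((- (- 0)) + b) + (- -1))
(3) (- (- 0))  =[neg_neg →]=  0    ⊢ cost 6, within 6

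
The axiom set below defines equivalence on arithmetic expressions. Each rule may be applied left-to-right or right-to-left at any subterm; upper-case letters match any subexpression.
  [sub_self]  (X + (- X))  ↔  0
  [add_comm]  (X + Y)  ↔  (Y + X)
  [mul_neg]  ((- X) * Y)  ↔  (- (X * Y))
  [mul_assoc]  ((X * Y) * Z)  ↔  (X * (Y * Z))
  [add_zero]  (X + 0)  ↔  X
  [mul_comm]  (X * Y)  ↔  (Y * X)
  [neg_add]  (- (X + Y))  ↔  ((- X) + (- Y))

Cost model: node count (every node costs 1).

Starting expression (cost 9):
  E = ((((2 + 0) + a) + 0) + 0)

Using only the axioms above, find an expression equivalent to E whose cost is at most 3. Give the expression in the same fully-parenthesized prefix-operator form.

(2 + a)   [cost 3]

1. [add_zero →] (2 + 0)  →  2;  E = (((2 + a) + 0) + 0)
2. [add_zero →] (((2 + a) + 0) + 0)  →  ((2 + a) + 0)
3. [add_zero →] ((2 + a) + 0)  →  (2 + a);  cost 3 ≤ 3, done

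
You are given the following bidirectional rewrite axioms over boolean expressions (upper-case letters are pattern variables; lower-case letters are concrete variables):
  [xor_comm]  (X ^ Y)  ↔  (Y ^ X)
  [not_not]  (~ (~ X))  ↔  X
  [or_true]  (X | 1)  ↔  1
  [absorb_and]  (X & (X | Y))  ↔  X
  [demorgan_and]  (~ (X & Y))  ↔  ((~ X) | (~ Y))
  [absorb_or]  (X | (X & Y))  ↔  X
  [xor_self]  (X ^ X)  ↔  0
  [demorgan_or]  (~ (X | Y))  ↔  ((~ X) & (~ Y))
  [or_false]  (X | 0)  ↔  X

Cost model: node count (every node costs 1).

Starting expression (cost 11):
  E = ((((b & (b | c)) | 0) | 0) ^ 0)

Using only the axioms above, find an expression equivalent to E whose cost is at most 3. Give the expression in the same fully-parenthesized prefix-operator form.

1. [absorb_and →] (b & (b | c))  →  b;  E = (((b | 0) | 0) ^ 0)
2. [or_false →] (b | 0)  →  b;  E = ((b | 0) ^ 0)
3. [or_false →] (b | 0)  →  b;  cost 3 ≤ 3, done

(b ^ 0)   [cost 3]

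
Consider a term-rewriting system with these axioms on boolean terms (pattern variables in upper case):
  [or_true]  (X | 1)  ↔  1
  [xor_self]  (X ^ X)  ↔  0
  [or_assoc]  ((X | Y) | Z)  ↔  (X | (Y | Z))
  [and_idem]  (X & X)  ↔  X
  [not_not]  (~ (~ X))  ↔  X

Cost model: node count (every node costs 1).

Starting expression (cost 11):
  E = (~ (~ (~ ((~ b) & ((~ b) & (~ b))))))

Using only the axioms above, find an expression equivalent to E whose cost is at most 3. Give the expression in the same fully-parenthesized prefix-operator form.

1. [and_idem →] ((~ b) & (~ b))  →  (~ b);  E = (~ (~ (~ ((~ b) & (~ b)))))
2. [and_idem →] ((~ b) & (~ b))  →  (~ b);  E = (~ (~ (~ (~ b))))
3. [not_not →] (~ (~ (~ b)))  →  (~ b);  cost 3 ≤ 3, done

(~ (~ b))   [cost 3]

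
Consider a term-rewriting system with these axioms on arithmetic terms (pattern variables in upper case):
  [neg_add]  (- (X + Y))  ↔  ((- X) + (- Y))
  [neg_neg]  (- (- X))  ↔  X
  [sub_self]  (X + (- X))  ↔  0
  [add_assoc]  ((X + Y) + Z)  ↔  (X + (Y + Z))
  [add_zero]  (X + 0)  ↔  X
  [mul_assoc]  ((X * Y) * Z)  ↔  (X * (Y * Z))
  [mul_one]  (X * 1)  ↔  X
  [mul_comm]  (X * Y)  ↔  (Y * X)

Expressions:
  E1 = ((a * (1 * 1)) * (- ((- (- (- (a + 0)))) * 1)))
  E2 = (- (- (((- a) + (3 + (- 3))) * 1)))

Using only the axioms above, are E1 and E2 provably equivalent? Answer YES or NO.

NO

All listed rules preserve value, hence provable equivalence implies equal values everywhere; look for a separating assignment.
a=1 gives E1 ↦ 1, E2 ↦ -1; values differ ⇒ not provably equivalent.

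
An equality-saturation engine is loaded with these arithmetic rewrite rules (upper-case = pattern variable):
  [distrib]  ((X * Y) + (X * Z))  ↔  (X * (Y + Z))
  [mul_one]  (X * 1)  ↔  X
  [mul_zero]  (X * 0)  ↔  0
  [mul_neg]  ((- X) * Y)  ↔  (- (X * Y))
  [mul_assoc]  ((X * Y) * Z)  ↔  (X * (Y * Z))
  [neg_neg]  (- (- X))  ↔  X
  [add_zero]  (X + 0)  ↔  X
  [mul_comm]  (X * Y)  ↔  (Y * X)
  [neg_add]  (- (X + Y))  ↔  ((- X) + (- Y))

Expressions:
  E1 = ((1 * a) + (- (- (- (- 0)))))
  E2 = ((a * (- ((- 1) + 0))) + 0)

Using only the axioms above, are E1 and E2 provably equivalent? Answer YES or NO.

YES

(1) (- (- (- 0)))  =[neg_neg →]=  (- 0)    ⊢ ((1 * a) + (- (- 0)))
(2) (- (- 0))  =[neg_neg →]=  0    ⊢ ((1 * a) + 0)
(3) 1  =[neg_neg ←]=  (- (- 1))    ⊢ (((- (- 1)) * a) + 0)
(4) ((- (- 1)) * a)  =[mul_comm →]=  (a * (- (- 1)))    ⊢ ((a * (- (- 1))) + 0)
(5) (- 1)  =[add_zero ←]=  ((- 1) + 0)    ⊢ E2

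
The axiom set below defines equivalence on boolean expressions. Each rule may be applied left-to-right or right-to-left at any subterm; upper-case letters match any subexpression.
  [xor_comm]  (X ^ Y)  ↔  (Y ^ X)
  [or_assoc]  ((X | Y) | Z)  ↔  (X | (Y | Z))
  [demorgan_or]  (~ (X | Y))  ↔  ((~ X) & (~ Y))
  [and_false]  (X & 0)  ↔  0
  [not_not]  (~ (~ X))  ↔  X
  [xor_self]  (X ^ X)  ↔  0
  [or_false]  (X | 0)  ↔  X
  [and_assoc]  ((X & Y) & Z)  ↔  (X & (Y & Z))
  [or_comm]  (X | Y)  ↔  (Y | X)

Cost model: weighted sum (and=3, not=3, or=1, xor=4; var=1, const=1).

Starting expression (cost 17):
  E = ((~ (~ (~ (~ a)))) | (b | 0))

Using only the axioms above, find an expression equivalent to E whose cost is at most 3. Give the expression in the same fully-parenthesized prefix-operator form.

step 1: or_false (→) rewrites (b | 0) into b, now ((~ (~ (~ (~ a)))) | b)
step 2: not_not (→) rewrites (~ (~ (~ a))) into (~ a), now ((~ (~ a)) | b)
step 3: not_not (→) rewrites (~ (~ a)) into a, reaching cost 3 (bound 3)

(a | b)   [cost 3]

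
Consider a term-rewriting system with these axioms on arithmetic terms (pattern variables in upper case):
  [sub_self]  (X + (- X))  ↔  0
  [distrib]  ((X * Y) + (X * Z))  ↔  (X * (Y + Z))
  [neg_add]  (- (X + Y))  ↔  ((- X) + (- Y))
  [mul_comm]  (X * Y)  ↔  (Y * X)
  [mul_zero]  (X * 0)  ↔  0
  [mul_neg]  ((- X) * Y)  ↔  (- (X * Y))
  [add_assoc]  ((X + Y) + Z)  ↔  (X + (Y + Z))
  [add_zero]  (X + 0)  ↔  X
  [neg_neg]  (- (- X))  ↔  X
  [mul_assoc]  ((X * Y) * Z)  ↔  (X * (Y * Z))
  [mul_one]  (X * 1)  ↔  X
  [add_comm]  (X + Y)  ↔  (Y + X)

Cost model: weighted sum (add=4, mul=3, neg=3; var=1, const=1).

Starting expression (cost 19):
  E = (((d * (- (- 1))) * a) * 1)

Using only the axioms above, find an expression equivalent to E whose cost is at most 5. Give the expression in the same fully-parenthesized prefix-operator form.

(d * a)   [cost 5]

step 1: neg_neg (→) rewrites (- (- 1)) into 1, now (((d * 1) * a) * 1)
step 2: mul_one (→) rewrites (d * 1) into d, now ((d * a) * 1)
step 3: mul_one (→) rewrites ((d * a) * 1) into (d * a), reaching cost 5 (bound 5)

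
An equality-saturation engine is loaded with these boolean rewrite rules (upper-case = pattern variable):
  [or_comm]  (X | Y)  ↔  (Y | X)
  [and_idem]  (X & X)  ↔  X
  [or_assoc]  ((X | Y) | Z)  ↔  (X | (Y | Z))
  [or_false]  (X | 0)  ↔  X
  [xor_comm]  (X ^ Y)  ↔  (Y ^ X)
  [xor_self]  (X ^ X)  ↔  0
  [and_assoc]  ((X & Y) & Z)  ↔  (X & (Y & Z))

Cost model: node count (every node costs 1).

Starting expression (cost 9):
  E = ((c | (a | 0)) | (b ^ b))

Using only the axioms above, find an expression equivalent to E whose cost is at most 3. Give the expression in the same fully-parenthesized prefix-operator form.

(c | a)   [cost 3]

(1) (a | 0)  =[or_false →]=  a    ⊢ ((c | a) | (b ^ b))
(2) (b ^ b)  =[xor_self →]=  0    ⊢ ((c | a) | 0)
(3) ((c | a) | 0)  =[or_false →]=  (c | a)    ⊢ cost 3, within 3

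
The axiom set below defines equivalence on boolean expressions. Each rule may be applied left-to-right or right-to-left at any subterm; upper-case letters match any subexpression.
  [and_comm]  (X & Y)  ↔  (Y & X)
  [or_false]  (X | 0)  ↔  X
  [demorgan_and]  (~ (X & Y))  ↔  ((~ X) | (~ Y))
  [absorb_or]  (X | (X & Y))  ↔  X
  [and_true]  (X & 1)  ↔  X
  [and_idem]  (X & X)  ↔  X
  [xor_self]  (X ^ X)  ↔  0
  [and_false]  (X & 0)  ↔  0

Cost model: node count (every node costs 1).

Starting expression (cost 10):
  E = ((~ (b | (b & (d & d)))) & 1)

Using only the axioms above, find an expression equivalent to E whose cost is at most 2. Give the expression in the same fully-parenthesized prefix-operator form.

step 1: and_true (→) rewrites ((~ (b | (b & (d & d)))) & 1) into (~ (b | (b & (d & d))))
step 2: and_idem (→) rewrites (d & d) into d, now (~ (b | (b & d)))
step 3: absorb_or (→) rewrites (b | (b & d)) into b, reaching cost 2 (bound 2)

(~ b)   [cost 2]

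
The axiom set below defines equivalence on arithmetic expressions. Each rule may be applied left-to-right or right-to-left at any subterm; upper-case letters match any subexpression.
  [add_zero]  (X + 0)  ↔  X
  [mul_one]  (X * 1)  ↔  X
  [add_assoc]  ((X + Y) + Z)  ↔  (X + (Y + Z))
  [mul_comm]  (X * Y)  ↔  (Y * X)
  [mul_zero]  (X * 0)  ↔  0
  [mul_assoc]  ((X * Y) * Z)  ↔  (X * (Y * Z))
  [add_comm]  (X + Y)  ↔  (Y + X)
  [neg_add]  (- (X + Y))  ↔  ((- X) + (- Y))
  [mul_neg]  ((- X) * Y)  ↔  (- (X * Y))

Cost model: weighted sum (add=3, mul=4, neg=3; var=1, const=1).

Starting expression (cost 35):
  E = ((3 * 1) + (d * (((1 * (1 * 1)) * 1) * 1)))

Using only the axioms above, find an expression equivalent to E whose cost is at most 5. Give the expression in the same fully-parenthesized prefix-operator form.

(3 + d)   [cost 5]

(1) (((1 * (1 * 1)) * 1) * 1)  =[mul_one →]=  ((1 * (1 * 1)) * 1)    ⊢ ((3 * 1) + (d * ((1 * (1 * 1)) * 1)))
(2) (3 * 1)  =[mul_one →]=  3    ⊢ (3 + (d * ((1 * (1 * 1)) * 1)))
(3) ((1 * (1 * 1)) * 1)  =[mul_one →]=  (1 * (1 * 1))    ⊢ (3 + (d * (1 * (1 * 1))))
(4) (1 * 1)  =[mul_one →]=  1    ⊢ (3 + (d * (1 * 1)))
(5) (1 * 1)  =[mul_one →]=  1    ⊢ (3 + (d * 1))
(6) (d * 1)  =[mul_one →]=  d    ⊢ cost 5, within 5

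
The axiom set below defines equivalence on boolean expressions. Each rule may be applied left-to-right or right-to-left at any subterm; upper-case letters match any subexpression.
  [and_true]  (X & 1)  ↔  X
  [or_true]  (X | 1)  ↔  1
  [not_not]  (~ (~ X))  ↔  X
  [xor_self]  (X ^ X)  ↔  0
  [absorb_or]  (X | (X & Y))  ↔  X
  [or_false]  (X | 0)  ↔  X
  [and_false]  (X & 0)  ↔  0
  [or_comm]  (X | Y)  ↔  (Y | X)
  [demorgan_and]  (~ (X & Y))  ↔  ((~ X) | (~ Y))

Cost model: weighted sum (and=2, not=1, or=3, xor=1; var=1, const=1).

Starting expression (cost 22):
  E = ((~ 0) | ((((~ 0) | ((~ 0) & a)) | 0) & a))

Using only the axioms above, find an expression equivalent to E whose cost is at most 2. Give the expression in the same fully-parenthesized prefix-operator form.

(~ 0)   [cost 2]

step 1: absorb_or (→) rewrites ((~ 0) | ((~ 0) & a)) into (~ 0), now ((~ 0) | (((~ 0) | 0) & a))
step 2: or_false (→) rewrites ((~ 0) | 0) into (~ 0), now ((~ 0) | ((~ 0) & a))
step 3: absorb_or (→) rewrites ((~ 0) | ((~ 0) & a)) into (~ 0), reaching cost 2 (bound 2)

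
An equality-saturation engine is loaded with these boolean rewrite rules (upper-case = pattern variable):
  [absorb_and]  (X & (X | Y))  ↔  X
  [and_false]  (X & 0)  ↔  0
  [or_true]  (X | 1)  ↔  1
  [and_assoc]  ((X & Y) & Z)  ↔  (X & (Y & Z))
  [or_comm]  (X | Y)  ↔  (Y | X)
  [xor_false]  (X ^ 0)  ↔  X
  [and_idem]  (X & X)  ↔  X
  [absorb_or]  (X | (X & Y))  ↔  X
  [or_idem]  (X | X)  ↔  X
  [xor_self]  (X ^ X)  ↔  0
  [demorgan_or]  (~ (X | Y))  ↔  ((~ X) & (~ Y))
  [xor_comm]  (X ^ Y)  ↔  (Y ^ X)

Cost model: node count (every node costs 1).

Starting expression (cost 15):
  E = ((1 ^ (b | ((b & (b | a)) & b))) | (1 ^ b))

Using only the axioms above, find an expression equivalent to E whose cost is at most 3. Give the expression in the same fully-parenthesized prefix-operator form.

1. [absorb_and →] (b & (b | a))  →  b;  E = ((1 ^ (b | (b & b))) | (1 ^ b))
2. [absorb_or →] (b | (b & b))  →  b;  E = ((1 ^ b) | (1 ^ b))
3. [or_idem →] ((1 ^ b) | (1 ^ b))  →  (1 ^ b);  cost 3 ≤ 3, done

(1 ^ b)   [cost 3]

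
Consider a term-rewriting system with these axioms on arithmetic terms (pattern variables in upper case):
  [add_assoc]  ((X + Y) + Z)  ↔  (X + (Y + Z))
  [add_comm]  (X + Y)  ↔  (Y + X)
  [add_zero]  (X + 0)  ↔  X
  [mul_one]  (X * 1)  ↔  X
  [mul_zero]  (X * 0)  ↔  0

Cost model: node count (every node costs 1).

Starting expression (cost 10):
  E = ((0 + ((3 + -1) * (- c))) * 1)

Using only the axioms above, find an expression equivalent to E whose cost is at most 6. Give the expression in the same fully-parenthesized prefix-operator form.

step 1: mul_one (→) rewrites ((0 + ((3 + -1) * (- c))) * 1) into (0 + ((3 + -1) * (- c)))
step 2: add_comm (→) rewrites (0 + ((3 + -1) * (- c))) into (((3 + -1) * (- c)) + 0)
step 3: add_zero (→) rewrites (((3 + -1) * (- c)) + 0) into ((3 + -1) * (- c)), reaching cost 6 (bound 6)

((3 + -1) * (- c))   [cost 6]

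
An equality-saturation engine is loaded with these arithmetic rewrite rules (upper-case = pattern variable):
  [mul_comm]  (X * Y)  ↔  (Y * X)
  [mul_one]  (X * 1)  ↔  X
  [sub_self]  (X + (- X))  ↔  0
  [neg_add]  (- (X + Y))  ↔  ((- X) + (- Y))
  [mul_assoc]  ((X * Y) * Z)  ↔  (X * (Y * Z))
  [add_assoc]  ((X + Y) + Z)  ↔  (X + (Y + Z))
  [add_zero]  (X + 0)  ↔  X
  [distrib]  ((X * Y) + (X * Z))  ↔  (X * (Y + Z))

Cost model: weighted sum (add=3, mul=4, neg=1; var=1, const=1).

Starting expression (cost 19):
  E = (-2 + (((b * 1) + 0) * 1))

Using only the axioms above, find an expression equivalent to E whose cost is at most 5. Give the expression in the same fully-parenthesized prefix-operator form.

step 1: mul_one (→) rewrites (((b * 1) + 0) * 1) into ((b * 1) + 0), now (-2 + ((b * 1) + 0))
step 2: mul_one (→) rewrites (b * 1) into b, now (-2 + (b + 0))
step 3: add_zero (→) rewrites (b + 0) into b, reaching cost 5 (bound 5)

(-2 + b)   [cost 5]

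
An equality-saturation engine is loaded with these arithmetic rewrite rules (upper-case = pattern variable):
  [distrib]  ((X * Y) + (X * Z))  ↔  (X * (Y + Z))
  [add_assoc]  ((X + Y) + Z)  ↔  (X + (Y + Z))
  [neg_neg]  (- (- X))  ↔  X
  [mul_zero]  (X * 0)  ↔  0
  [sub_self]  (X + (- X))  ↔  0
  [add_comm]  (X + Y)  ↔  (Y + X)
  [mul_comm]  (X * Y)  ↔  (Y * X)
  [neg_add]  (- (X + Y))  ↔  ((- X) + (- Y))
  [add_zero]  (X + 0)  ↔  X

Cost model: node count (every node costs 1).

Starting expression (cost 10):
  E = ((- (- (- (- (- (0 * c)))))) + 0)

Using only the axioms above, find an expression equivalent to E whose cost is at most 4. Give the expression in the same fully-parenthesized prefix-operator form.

step 1: neg_neg (→) rewrites (- (- (- (0 * c)))) into (- (0 * c)), now ((- (- (- (0 * c)))) + 0)
step 2: add_zero (→) rewrites ((- (- (- (0 * c)))) + 0) into (- (- (- (0 * c))))
step 3: neg_neg (→) rewrites (- (- (- (0 * c)))) into (- (0 * c)), reaching cost 4 (bound 4)

(- (0 * c))   [cost 4]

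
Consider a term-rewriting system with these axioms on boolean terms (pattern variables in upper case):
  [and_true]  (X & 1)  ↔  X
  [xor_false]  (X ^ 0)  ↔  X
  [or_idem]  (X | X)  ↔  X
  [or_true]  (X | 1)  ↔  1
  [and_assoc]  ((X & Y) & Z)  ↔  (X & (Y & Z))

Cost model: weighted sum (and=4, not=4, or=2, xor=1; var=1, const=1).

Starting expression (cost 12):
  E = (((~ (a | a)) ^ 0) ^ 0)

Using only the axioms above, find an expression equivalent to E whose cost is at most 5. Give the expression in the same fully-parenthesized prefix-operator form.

(~ a)   [cost 5]

1. [xor_false →] (((~ (a | a)) ^ 0) ^ 0)  →  ((~ (a | a)) ^ 0)
2. [or_idem →] (a | a)  →  a;  E = ((~ a) ^ 0)
3. [xor_false →] ((~ a) ^ 0)  →  (~ a);  cost 5 ≤ 5, done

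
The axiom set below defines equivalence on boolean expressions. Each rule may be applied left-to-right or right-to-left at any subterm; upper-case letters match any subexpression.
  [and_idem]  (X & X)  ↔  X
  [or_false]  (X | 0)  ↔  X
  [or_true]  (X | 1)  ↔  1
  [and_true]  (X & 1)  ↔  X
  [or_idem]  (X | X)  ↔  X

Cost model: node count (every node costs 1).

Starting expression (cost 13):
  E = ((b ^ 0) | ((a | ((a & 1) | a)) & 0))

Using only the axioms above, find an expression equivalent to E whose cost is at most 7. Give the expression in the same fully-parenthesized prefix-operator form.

1. [and_true →] (a & 1)  →  a;  E = ((b ^ 0) | ((a | (a | a)) & 0))
2. [or_idem →] (a | a)  →  a;  E = ((b ^ 0) | ((a | a) & 0))
3. [or_idem →] (a | a)  →  a;  cost 7 ≤ 7, done

((b ^ 0) | (a & 0))   [cost 7]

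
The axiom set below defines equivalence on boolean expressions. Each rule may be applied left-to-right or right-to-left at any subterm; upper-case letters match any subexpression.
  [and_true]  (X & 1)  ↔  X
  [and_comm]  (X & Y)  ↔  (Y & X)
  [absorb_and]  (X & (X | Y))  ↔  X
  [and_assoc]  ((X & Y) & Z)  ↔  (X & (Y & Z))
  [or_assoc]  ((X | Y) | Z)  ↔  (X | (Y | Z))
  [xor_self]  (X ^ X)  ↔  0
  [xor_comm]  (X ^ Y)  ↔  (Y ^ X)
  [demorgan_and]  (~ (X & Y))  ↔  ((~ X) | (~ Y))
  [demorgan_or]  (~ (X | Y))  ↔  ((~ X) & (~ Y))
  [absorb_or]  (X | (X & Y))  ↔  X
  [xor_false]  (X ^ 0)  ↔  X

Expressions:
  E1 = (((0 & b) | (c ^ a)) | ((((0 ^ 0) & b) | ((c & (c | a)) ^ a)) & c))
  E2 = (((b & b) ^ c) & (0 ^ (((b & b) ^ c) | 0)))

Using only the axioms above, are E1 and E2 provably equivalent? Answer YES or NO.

All listed rules preserve value, hence provable equivalence implies equal values everywhere; look for a separating assignment.
a=0, b=1, c=0 gives E1 ↦ 0, E2 ↦ 1; values differ ⇒ not provably equivalent.

NO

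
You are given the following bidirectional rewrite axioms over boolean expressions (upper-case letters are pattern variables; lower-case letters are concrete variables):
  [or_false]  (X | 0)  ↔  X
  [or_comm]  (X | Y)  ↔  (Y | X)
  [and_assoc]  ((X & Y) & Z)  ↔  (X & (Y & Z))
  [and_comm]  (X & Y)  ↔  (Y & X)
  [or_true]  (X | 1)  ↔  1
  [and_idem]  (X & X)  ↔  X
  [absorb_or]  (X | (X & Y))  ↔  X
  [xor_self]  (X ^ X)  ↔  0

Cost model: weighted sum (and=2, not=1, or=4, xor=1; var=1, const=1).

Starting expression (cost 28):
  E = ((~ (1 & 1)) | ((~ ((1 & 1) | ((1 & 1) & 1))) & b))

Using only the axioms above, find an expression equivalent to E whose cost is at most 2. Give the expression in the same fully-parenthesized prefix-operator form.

(~ 1)   [cost 2]

(1) ((1 & 1) | ((1 & 1) & 1))  =[absorb_or →]=  (1 & 1)    ⊢ ((~ (1 & 1)) | ((~ (1 & 1)) & b))
(2) ((~ (1 & 1)) | ((~ (1 & 1)) & b))  =[absorb_or →]=  (~ (1 & 1))
(3) (1 & 1)  =[and_idem →]=  1    ⊢ cost 2, within 2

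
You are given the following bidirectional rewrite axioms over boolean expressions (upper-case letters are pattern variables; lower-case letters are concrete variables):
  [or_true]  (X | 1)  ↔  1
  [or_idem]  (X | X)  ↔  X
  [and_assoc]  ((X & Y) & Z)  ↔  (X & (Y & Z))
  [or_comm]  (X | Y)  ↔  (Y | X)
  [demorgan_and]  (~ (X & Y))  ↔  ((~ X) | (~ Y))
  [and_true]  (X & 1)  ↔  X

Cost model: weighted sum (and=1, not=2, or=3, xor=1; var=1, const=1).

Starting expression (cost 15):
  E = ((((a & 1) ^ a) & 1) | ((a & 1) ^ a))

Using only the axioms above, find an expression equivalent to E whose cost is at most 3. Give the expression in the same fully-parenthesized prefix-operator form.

(a ^ a)   [cost 3]

step 1: and_true (→) rewrites (((a & 1) ^ a) & 1) into ((a & 1) ^ a), now (((a & 1) ^ a) | ((a & 1) ^ a))
step 2: or_idem (→) rewrites (((a & 1) ^ a) | ((a & 1) ^ a)) into ((a & 1) ^ a)
step 3: and_true (→) rewrites (a & 1) into a, reaching cost 3 (bound 3)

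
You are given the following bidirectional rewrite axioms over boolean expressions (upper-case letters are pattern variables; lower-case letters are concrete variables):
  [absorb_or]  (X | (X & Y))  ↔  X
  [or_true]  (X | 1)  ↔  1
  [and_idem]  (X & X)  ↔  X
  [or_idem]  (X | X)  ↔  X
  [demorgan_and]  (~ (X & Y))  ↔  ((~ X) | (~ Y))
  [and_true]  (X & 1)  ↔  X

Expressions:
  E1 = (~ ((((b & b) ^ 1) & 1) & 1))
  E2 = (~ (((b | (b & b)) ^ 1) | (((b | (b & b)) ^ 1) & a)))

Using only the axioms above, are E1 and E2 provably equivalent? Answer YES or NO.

1. [and_true →] (((b & b) ^ 1) & 1)  →  ((b & b) ^ 1);  E1 = (~ (((b & b) ^ 1) & 1))
2. [and_idem →] (b & b)  →  b;  E1 = (~ ((b ^ 1) & 1))
3. [and_true →] ((b ^ 1) & 1)  →  (b ^ 1);  E1 = (~ (b ^ 1))
4. [or_idem ←] b  →  (b | b);  E1 = (~ ((b | b) ^ 1))
5. [and_idem ←] b  →  (b & b);  E1 = (~ ((b | (b & b)) ^ 1))
6. [absorb_or ←] ((b | (b & b)) ^ 1)  →  (((b | (b & b)) ^ 1) | (((b | (b & b)) ^ 1) & a));  this is E2

YES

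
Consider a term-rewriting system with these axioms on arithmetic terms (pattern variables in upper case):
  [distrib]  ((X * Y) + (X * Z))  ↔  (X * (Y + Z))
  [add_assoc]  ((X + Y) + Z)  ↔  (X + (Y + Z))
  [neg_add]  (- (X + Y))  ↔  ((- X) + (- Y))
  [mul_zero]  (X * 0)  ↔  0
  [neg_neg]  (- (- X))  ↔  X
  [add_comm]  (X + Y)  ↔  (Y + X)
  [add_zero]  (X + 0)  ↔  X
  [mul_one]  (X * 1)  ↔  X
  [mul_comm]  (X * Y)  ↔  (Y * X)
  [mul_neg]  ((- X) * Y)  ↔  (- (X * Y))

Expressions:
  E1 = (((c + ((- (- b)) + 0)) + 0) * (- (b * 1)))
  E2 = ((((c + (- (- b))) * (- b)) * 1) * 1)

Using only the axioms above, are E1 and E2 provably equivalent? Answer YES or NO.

(1) (- (- b))  =[neg_neg →]=  b    ⊢ (((c + (b + 0)) + 0) * (- (b * 1)))
(2) (b * 1)  =[mul_one →]=  b    ⊢ (((c + (b + 0)) + 0) * (- b))
(3) ((c + (b + 0)) + 0)  =[add_zero →]=  (c + (b + 0))    ⊢ ((c + (b + 0)) * (- b))
(4) (b + 0)  =[add_zero →]=  b    ⊢ ((c + b) * (- b))
(5) ((c + b) * (- b))  =[mul_one ←]=  (((c + b) * (- b)) * 1)
(6) ((c + b) * (- b))  =[mul_one ←]=  (((c + b) * (- b)) * 1)    ⊢ ((((c + b) * (- b)) * 1) * 1)
(7) b  =[neg_neg ←]=  (- (- b))    ⊢ E2

YES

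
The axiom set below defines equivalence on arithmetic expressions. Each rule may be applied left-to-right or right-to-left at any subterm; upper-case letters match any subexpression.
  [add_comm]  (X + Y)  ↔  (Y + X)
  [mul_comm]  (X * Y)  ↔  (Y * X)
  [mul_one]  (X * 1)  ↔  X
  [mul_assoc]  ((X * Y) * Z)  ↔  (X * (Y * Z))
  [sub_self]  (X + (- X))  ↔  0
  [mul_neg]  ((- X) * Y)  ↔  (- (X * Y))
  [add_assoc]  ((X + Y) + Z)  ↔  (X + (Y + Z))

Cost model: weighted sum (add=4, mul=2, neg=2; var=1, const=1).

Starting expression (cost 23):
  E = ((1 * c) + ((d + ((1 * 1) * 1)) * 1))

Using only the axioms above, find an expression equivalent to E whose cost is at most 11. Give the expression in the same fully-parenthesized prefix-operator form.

(c + (d + 1))   [cost 11]

step 1: mul_one (→) rewrites (1 * 1) into 1, now ((1 * c) + ((d + (1 * 1)) * 1))
step 2: mul_one (→) rewrites ((d + (1 * 1)) * 1) into (d + (1 * 1)), now ((1 * c) + (d + (1 * 1)))
step 3: mul_one (→) rewrites (1 * 1) into 1, now ((1 * c) + (d + 1))
step 4: mul_comm (→) rewrites (1 * c) into (c * 1), now ((c * 1) + (d + 1))
step 5: mul_one (→) rewrites (c * 1) into c, reaching cost 11 (bound 11)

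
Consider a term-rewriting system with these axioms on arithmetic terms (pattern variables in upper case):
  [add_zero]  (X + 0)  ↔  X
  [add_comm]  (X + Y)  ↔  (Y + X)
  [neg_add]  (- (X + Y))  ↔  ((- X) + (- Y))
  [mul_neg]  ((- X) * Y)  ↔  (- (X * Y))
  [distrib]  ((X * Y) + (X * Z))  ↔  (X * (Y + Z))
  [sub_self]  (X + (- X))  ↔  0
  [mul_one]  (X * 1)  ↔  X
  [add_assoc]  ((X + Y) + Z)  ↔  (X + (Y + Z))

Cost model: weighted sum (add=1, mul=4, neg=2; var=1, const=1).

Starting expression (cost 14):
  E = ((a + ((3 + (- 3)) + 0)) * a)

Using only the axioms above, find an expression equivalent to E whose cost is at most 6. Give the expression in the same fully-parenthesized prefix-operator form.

(1) ((3 + (- 3)) + 0)  =[add_zero →]=  (3 + (- 3))    ⊢ ((a + (3 + (- 3))) * a)
(2) (3 + (- 3))  =[sub_self →]=  0    ⊢ ((a + 0) * a)
(3) (a + 0)  =[add_zero →]=  a    ⊢ cost 6, within 6

(a * a)   [cost 6]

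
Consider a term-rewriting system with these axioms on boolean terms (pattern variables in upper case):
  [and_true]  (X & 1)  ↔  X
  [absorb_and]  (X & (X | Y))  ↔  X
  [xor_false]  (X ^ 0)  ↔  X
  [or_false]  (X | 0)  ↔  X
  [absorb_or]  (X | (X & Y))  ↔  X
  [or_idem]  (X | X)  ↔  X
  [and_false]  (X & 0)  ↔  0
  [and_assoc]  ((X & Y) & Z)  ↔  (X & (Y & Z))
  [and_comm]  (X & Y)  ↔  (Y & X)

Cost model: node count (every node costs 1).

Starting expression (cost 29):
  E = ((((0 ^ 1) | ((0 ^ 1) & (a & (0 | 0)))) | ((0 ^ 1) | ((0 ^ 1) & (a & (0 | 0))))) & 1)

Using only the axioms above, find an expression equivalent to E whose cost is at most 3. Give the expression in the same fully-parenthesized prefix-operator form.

step 1: or_idem (→) rewrites (((0 ^ 1) | ((0 ^ 1) & (a & (0 | 0)))) | ((0 ^ 1) | ((0 ^ 1) & (a & (0 | 0))))) into ((0 ^ 1) | ((0 ^ 1) & (a & (0 | 0)))), now (((0 ^ 1) | ((0 ^ 1) & (a & (0 | 0)))) & 1)
step 2: or_false (→) rewrites (0 | 0) into 0, now (((0 ^ 1) | ((0 ^ 1) & (a & 0))) & 1)
step 3: and_true (→) rewrites (((0 ^ 1) | ((0 ^ 1) & (a & 0))) & 1) into ((0 ^ 1) | ((0 ^ 1) & (a & 0)))
step 4: and_false (→) rewrites (a & 0) into 0, now ((0 ^ 1) | ((0 ^ 1) & 0))
step 5: absorb_or (→) rewrites ((0 ^ 1) | ((0 ^ 1) & 0)) into (0 ^ 1), reaching cost 3 (bound 3)

(0 ^ 1)   [cost 3]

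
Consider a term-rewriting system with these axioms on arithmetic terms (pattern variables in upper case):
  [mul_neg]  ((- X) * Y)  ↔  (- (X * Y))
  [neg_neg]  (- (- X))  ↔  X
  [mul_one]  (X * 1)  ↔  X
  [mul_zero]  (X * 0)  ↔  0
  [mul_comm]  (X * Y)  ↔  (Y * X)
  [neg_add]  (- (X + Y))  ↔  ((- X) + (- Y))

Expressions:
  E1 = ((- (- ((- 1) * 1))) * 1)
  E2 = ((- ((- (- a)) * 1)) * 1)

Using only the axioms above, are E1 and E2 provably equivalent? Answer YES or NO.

Every axiom is a valid identity, so a rewrite proof would force E1 and E2 to agree under every assignment.
At a=0: E1 = -1 but E2 = 0; they differ, so no derivation exists.

NO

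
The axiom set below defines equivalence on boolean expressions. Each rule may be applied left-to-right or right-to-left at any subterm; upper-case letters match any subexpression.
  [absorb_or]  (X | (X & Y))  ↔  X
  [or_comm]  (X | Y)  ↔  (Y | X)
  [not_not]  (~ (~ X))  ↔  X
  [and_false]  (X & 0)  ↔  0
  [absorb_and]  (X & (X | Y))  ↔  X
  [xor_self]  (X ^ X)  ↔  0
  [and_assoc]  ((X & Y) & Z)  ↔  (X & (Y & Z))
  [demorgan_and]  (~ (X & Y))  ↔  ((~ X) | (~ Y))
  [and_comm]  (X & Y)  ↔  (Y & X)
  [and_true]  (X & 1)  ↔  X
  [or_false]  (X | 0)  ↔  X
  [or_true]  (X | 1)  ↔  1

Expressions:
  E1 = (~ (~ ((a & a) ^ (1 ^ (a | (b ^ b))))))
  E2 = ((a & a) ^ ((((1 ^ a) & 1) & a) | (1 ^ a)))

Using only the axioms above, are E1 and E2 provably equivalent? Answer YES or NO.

YES

step 1: not_not (→) rewrites (~ (~ ((a & a) ^ (1 ^ (a | (b ^ b)))))) into ((a & a) ^ (1 ^ (a | (b ^ b))))
step 2: xor_self (→) rewrites (b ^ b) into 0, now ((a & a) ^ (1 ^ (a | 0)))
step 3: or_false (→) rewrites (a | 0) into a, now ((a & a) ^ (1 ^ a))
step 4: absorb_or (←) rewrites (1 ^ a) into ((1 ^ a) | ((1 ^ a) & a)), now ((a & a) ^ ((1 ^ a) | ((1 ^ a) & a)))
step 5: or_comm (→) rewrites ((1 ^ a) | ((1 ^ a) & a)) into (((1 ^ a) & a) | (1 ^ a)), now ((a & a) ^ (((1 ^ a) & a) | (1 ^ a)))
step 6: and_true (←) rewrites (1 ^ a) into ((1 ^ a) & 1), which is E2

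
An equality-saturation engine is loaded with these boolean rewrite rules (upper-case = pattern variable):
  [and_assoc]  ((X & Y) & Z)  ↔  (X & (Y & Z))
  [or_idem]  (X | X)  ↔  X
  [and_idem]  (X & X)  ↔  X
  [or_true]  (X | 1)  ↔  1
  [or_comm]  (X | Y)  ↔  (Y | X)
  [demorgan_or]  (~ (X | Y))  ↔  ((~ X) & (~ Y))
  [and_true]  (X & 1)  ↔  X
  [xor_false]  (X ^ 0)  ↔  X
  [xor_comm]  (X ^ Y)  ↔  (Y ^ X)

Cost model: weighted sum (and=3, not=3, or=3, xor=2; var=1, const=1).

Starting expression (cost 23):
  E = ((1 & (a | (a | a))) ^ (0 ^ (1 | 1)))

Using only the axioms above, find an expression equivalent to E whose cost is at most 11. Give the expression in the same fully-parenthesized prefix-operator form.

1. [or_idem →] (1 | 1)  →  1;  E = ((1 & (a | (a | a))) ^ (0 ^ 1))
2. [or_idem →] (a | a)  →  a;  E = ((1 & (a | a)) ^ (0 ^ 1))
3. [or_idem →] (a | a)  →  a;  cost 11 ≤ 11, done

((1 & a) ^ (0 ^ 1))   [cost 11]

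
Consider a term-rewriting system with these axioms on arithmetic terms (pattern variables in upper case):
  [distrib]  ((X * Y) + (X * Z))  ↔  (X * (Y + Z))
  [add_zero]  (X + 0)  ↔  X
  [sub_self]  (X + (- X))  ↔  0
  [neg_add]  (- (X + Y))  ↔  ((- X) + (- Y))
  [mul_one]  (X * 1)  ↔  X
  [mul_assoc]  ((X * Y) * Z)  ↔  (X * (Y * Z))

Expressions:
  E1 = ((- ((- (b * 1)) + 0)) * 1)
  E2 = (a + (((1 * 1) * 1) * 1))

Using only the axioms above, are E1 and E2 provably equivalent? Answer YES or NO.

NO

The axioms are sound identities: if E1 ↔* E2 then E1 and E2 evaluate identically under any assignment.
Under a=0, b=0: E1 evaluates to 0, E2 to 1. Distinct ⇒ no rewrite sequence connects them.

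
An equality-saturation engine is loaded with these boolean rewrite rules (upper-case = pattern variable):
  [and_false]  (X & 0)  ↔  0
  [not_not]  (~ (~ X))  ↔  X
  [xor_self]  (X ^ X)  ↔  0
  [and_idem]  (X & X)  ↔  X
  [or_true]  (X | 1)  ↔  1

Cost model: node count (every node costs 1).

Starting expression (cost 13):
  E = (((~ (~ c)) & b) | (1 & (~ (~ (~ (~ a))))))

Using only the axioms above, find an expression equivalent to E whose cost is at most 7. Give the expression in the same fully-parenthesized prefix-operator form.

(1) (~ (~ c))  =[not_not →]=  c    ⊢ ((c & b) | (1 & (~ (~ (~ (~ a))))))
(2) (~ (~ a))  =[not_not →]=  a    ⊢ ((c & b) | (1 & (~ (~ a))))
(3) (~ (~ a))  =[not_not →]=  a    ⊢ cost 7, within 7

((c & b) | (1 & a))   [cost 7]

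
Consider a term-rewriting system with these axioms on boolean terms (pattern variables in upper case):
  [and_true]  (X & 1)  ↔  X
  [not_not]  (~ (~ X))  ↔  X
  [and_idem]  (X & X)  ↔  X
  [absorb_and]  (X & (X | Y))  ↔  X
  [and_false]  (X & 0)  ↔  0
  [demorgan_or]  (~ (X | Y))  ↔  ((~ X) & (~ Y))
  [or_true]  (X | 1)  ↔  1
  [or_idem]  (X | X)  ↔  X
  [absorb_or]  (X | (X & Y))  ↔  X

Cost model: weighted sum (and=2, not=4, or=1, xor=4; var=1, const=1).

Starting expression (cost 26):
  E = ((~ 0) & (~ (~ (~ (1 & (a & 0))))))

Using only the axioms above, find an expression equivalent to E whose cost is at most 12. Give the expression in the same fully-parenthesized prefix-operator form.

((~ 0) & (~ 0))   [cost 12]

1. [and_false →] (a & 0)  →  0;  E = ((~ 0) & (~ (~ (~ (1 & 0)))))
2. [not_not →] (~ (~ (1 & 0)))  →  (1 & 0);  E = ((~ 0) & (~ (1 & 0)))
3. [and_false →] (1 & 0)  →  0;  cost 12 ≤ 12, done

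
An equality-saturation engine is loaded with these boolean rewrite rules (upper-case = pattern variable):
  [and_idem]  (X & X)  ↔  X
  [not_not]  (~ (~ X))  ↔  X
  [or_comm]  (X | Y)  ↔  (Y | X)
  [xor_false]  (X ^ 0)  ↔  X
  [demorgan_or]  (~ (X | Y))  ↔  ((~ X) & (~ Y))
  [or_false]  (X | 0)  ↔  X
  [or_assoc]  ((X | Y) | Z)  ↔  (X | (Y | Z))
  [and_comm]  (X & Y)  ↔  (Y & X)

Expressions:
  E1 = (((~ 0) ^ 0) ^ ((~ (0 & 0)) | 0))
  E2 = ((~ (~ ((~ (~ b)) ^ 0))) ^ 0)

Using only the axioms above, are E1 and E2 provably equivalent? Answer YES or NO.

NO

All listed rules preserve value, hence provable equivalence implies equal values everywhere; look for a separating assignment.
b=1 gives E1 ↦ 0, E2 ↦ 1; values differ ⇒ not provably equivalent.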